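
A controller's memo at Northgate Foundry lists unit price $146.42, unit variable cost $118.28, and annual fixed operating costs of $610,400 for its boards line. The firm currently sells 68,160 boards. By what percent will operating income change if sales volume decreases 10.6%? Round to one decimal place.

-15.5%

At 68,160 units, contribution = 68,160 × $28.14 = $1,918,022.40.
Subtracting fixed costs: EBIT = $1,918,022.40 − $610,400 = $1,307,622.40.
Degree of operating leverage = $1,918,022.40 / $1,307,622.40 = 1.4668.
Operating income changes by 1.4668 × -10.6% = -15.5%.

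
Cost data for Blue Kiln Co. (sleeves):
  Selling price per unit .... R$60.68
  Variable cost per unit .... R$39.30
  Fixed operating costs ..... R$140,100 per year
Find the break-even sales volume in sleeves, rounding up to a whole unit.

Contribution margin per unit = R$60.68 − R$39.30 = R$21.38.
Break-even Q = R$140,100 / R$21.38 = 6,552.85 → 6,553 sleeves.

6,553 sleeves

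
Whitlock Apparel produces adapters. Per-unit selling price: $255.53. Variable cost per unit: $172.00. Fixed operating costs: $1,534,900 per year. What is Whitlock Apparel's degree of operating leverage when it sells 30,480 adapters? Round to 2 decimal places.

At 30,480 units, contribution = 30,480 × $83.53 = $2,545,994.40.
Subtracting fixed costs: EBIT = $2,545,994.40 − $1,534,900 = $1,011,094.40.
Degree of operating leverage = $2,545,994.40 / $1,011,094.40 = 2.5181.

2.52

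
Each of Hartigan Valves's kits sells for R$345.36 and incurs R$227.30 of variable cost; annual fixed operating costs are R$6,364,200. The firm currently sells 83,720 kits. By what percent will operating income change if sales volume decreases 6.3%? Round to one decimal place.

Contribution at this volume is 83,720 × R$118.06 = R$9,883,983.20.
Subtracting fixed costs: EBIT = R$9,883,983.20 − R$6,364,200 = R$3,519,783.20.
Degree of operating leverage = R$9,883,983.20 / R$3,519,783.20 = 2.8081.
%ΔEBIT = DOL × %ΔSales = 2.8081 × -6.3% = -17.7%.

-17.7%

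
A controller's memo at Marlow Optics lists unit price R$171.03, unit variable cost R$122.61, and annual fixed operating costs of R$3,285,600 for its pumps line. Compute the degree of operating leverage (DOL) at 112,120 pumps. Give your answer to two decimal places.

Contribution at this volume is 112,120 × R$48.42 = R$5,428,850.40.
EBIT = R$5,428,850.40 − R$3,285,600 = R$2,143,250.40.
DOL = contribution ÷ EBIT = R$5,428,850.40 ÷ R$2,143,250.40 = 2.5330.

2.53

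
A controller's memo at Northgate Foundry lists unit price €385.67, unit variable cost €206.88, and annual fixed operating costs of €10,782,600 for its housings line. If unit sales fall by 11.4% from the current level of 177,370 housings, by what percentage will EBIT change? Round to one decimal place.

Contribution at this volume is 177,370 × €178.79 = €31,711,982.30.
Operating income = contribution − fixed costs = €31,711,982.30 − €10,782,600 = €20,929,382.30.
DOL = contribution ÷ EBIT = €31,711,982.30 ÷ €20,929,382.30 = 1.5152.
%ΔEBIT = DOL × %ΔSales = 1.5152 × -11.4% = -17.3%.

-17.3%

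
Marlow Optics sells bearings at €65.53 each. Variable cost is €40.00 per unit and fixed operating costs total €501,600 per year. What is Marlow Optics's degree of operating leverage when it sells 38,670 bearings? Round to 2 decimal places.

2.03

At 38,670 units, contribution = 38,670 × €25.53 = €987,245.10.
Operating income = contribution − fixed costs = €987,245.10 − €501,600 = €485,645.10.
Degree of operating leverage = €987,245.10 / €485,645.10 = 2.0329.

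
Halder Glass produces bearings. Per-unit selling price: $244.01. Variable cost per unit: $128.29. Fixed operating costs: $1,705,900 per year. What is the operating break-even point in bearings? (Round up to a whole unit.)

14,742 bearings

Unit CM = price − variable cost = $244.01 − $128.29 = $115.72.
Break-even Q = $1,705,900 / $115.72 = 14,741.62 → 14,742 bearings.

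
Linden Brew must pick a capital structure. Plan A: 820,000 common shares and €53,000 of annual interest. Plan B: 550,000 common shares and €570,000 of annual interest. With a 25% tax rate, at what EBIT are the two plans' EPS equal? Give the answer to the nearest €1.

€1,623,148

At indifference, (EBIT − 53,000)(1 − t)/820,000 = (EBIT − 570,000)(1 − t)/550,000.
Cancelling (1 − t) and cross-multiplying: 550,000·(EBIT − 53,000) = 820,000·(EBIT − 570,000).
Solving, EBIT = (570,000·820,000 − 53,000·550,000) / (820,000 − 550,000) = 438,250,000,000 / 270,000 = 1,623,148.15.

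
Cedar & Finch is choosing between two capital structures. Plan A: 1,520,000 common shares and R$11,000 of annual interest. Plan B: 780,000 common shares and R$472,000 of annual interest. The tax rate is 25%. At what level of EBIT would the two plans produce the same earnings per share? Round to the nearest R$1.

At indifference, (EBIT − 11,000)(1 − t)/1,520,000 = (EBIT − 472,000)(1 − t)/780,000.
The (1 − t) factor cancels: (EBIT − 11,000) × 780,000 = (EBIT − 472,000) × 1,520,000.
Solving, EBIT = (472,000·1,520,000 − 11,000·780,000) / (1,520,000 − 780,000) = 708,860,000,000 / 740,000 = 957,918.92.

R$957,919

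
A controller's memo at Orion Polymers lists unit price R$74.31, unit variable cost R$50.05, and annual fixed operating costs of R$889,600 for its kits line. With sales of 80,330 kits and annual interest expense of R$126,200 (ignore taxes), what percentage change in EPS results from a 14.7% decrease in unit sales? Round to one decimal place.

-30.7%

Contribution at this volume is 80,330 × R$24.26 = R$1,948,805.80.
Operating income = contribution − fixed costs = R$1,948,805.80 − R$889,600 = R$1,059,205.80.
Interest = R$126,200.00, so EBIT − I = R$933,005.80.
DCL = total CM / (EBIT − I) = R$1,948,805.80 / R$933,005.80 = 2.0887.
EPS therefore changes by 2.0887 × (-14.7%) = -30.7%.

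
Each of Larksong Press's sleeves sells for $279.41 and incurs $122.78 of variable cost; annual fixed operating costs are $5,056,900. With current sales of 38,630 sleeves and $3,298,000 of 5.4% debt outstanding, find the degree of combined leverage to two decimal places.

7.42

Total contribution margin = 38,630 × $156.63 = $6,050,616.90.
EBIT = $6,050,616.90 − $5,056,900 = $993,716.90. Interest = $178,092.00.
DOL = $6,050,616.90 ÷ $993,716.90 = 6.0889; DFL = $993,716.90 ÷ $815,624.90 = 1.2184.
DCL = DOL × DFL = 6.0889 × 1.2184 = 7.4187.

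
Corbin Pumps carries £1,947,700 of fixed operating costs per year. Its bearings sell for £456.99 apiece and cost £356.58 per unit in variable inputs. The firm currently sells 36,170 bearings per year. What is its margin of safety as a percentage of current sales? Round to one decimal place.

Contribution margin per unit = £456.99 − £356.58 = £100.41. Break-even units = £1,947,700 ÷ £100.41 = 19,397.47; break-even revenue = 19,397.47 × £456.99 = £8,864,449.99.
Current sales = 36,170 × £456.99 = £16,529,328.30.
Margin of safety = (£16,529,328.30 − £8,864,449.99) ÷ £16,529,328.30 = 46.4%.

46.4%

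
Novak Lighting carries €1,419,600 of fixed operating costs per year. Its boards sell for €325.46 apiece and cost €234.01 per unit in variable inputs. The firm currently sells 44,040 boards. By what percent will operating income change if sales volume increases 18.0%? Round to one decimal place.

+27.8%

At 44,040 units, contribution = 44,040 × €91.45 = €4,027,458.00.
Operating income = contribution − fixed costs = €4,027,458.00 − €1,419,600 = €2,607,858.00.
DOL = contribution ÷ EBIT = €4,027,458.00 ÷ €2,607,858.00 = 1.5444.
Operating income changes by 1.5444 × +18.0% = +27.8%.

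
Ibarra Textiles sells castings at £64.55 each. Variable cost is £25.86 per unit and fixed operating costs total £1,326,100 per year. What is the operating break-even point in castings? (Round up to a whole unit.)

Contribution margin per unit = £64.55 − £25.86 = £38.69.
Break-even volume = fixed costs ÷ CM per unit = £1,326,100 ÷ £38.69 = 34,275.01, so 34,276 castings.

34,276 castings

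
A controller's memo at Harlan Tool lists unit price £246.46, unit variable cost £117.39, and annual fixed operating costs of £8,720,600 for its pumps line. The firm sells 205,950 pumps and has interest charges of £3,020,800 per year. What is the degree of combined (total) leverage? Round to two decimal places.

1.79

At 205,950 units, contribution = 205,950 × £129.07 = £26,581,966.50.
Subtracting fixed costs: EBIT = £26,581,966.50 − £8,720,600 = £17,861,366.50. Interest = £3,020,800.00, so EBIT − I = £14,840,566.50.
DCL = contribution ÷ (EBIT − I) = £26,581,966.50 ÷ £14,840,566.50 = 1.7912.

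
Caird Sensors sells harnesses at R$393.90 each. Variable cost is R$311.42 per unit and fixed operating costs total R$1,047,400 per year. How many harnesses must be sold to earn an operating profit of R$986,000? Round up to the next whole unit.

Unit CM = price − variable cost = R$393.90 − R$311.42 = R$82.48.
Required volume = (fixed costs + target profit) ÷ CM = (R$1,047,400 + R$986,000) ÷ R$82.48 = 24,653.25, so 24,654 harnesses.

24,654 harnesses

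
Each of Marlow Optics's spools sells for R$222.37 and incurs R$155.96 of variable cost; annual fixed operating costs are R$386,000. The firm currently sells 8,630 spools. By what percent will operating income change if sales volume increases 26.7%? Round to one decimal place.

+81.8%

Total contribution margin = 8,630 × R$66.41 = R$573,118.30.
EBIT = R$573,118.30 − R$386,000 = R$187,118.30.
So DOL = total CM / EBIT = R$573,118.30 / R$187,118.30 = 3.0629.
So EBIT moves 3.0629 × (+26.7%) = +81.8%.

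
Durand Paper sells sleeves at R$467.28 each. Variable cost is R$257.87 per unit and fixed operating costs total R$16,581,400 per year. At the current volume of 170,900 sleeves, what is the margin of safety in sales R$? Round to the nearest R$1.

Unit CM = price − variable cost = R$467.28 − R$257.87 = R$209.41. Break-even units = R$16,581,400 ÷ R$209.41 = 79,181.51; break-even revenue = 79,181.51 × R$467.28 = R$36,999,935.97.
Actual sales revenue = 170,900 × R$467.28 = R$79,858,152.00.
Margin of safety = R$79,858,152.00 − R$36,999,935.97 = R$42,858,216.

R$42,858,216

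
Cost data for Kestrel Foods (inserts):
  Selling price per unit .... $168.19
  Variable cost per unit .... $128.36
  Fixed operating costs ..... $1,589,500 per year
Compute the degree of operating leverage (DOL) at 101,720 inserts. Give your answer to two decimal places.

At 101,720 units, contribution = 101,720 × $39.83 = $4,051,507.60.
EBIT = $4,051,507.60 − $1,589,500 = $2,462,007.60.
So DOL = total CM / EBIT = $4,051,507.60 / $2,462,007.60 = 1.6456.

1.65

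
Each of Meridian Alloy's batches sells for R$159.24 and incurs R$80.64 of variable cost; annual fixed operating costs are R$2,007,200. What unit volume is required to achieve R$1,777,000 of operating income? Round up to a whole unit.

Each unit contributes R$159.24 − R$80.64 = R$78.60.
Required volume = (fixed costs + target profit) ÷ CM = (R$2,007,200 + R$1,777,000) ÷ R$78.60 = 48,145.04, so 48,146 batches.

48,146 batches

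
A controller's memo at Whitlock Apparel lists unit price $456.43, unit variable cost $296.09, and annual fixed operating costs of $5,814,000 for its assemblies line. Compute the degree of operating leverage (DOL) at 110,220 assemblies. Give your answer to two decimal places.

1.49

At 110,220 units, contribution = 110,220 × $160.34 = $17,672,674.80.
EBIT = $17,672,674.80 − $5,814,000 = $11,858,674.80.
Degree of operating leverage = $17,672,674.80 / $11,858,674.80 = 1.4903.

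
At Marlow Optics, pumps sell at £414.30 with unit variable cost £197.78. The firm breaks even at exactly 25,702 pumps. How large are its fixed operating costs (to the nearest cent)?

Unit CM = price − variable cost = £414.30 − £197.78 = £216.52.
Fixed costs = break-even units × CM = 25,702 × £216.52 = £5,564,997.04.

£5,564,997.04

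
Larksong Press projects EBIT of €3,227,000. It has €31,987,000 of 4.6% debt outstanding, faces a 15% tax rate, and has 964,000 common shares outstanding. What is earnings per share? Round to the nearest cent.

Interest = €1,471,402.00, so EBT = €3,227,000 − €1,471,402.00 = €1,755,598.00.
After tax at 15%: net income = €1,755,598.00 × 0.85 = €1,492,258.30.
Per share: €1,492,258.30 / 964,000 shares = €1.55.

€1.55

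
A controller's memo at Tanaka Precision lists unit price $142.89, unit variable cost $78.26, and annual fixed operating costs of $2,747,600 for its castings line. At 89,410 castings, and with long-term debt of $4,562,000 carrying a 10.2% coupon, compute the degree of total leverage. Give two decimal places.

2.25

Contribution at this volume is 89,410 × $64.63 = $5,778,568.30.
Operating income = contribution − fixed costs = $5,778,568.30 − $2,747,600 = $3,030,968.30. Interest = $465,324.00.
DOL = $5,778,568.30 ÷ $3,030,968.30 = 1.9065; DFL = $3,030,968.30 ÷ $2,565,644.30 = 1.1814.
Combined leverage = 1.9065 × 1.1814 = 2.2523.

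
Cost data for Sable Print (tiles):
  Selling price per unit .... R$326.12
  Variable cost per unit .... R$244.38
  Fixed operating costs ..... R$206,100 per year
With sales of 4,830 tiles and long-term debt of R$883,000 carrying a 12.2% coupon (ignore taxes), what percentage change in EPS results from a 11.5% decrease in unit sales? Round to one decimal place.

-56.1%

Total contribution margin = 4,830 × R$81.74 = R$394,804.20.
Operating income = contribution − fixed costs = R$394,804.20 − R$206,100 = R$188,704.20.
Interest = R$107,726.00, so EBIT − I = R$80,978.20.
Degree of combined leverage = contribution ÷ (EBIT − I) = R$394,804.20 ÷ R$80,978.20 = 4.8754.
EPS therefore changes by 4.8754 × (-11.5%) = -56.1%.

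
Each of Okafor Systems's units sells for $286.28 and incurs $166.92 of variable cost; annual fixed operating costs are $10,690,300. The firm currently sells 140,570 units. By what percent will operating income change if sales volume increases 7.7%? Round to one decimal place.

+21.2%

Total contribution margin = 140,570 × $119.36 = $16,778,435.20.
EBIT = $16,778,435.20 − $10,690,300 = $6,088,135.20.
So DOL = total CM / EBIT = $16,778,435.20 / $6,088,135.20 = 2.7559.
So EBIT moves 2.7559 × (+7.7%) = +21.2%.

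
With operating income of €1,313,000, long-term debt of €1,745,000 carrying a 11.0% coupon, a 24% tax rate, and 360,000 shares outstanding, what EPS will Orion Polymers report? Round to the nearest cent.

€2.37

Pre-tax income = €1,313,000 − €191,950.00 = €1,121,050.00.
Net income = €1,121,050.00 × (1 − 0.24) = €851,998.00.
Per share: €851,998.00 / 360,000 shares = €2.37.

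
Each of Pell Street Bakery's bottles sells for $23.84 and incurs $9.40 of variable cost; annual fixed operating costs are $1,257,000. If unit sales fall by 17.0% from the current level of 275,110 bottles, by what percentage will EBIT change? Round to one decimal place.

At 275,110 units, contribution = 275,110 × $14.44 = $3,972,588.40.
Subtracting fixed costs: EBIT = $3,972,588.40 − $1,257,000 = $2,715,588.40.
DOL = contribution ÷ EBIT = $3,972,588.40 ÷ $2,715,588.40 = 1.4629.
%ΔEBIT = DOL × %ΔSales = 1.4629 × -17.0% = -24.9%.

-24.9%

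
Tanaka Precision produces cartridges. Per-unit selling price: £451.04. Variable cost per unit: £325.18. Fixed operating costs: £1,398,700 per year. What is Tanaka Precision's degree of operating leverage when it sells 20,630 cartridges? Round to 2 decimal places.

Total contribution margin = 20,630 × £125.86 = £2,596,491.80.
Operating income = contribution − fixed costs = £2,596,491.80 − £1,398,700 = £1,197,791.80.
So DOL = total CM / EBIT = £2,596,491.80 / £1,197,791.80 = 2.1677.

2.17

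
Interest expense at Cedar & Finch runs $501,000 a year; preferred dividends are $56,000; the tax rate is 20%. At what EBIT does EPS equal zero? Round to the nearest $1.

$571,000

Preferred dividends are paid after tax, so their pre-tax equivalent is $56,000 ÷ (1 − 0.20) = $70,000.00.
EPS = 0 when EBIT covers interest plus the pre-tax preferred burden: $501,000 + $70,000.00 = $571,000.00.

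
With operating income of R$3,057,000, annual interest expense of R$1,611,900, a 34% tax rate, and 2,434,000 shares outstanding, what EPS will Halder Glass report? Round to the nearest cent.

Interest = R$1,611,900.00, so EBT = R$3,057,000 − R$1,611,900.00 = R$1,445,100.00.
After tax at 34%: net income = R$1,445,100.00 × 0.66 = R$953,766.00.
EPS = R$953,766.00 ÷ 2,434,000 = R$0.39.

R$0.39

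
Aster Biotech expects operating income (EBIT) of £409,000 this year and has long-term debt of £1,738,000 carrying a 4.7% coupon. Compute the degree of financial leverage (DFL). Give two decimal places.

1.25

Annual interest charges come to £81,686.00.
DFL = EBIT ÷ (EBIT − I) = £409,000 ÷ (£409,000 − £81,686.00) = £409,000 ÷ £327,314.00 = 1.2496.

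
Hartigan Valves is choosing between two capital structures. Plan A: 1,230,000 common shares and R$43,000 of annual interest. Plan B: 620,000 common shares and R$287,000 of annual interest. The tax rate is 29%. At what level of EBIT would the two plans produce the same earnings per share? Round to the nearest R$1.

Set EPS_A = EPS_B: (EBIT − R$43,000)(1 − 0.29) ÷ 1,230,000 = (EBIT − R$287,000)(1 − 0.29) ÷ 620,000.
The (1 − t) factor cancels: (EBIT − 43,000) × 620,000 = (EBIT − 287,000) × 1,230,000.
Solving, EBIT = (287,000·1,230,000 − 43,000·620,000) / (1,230,000 − 620,000) = 326,350,000,000 / 610,000 = 535,000.00.

R$535,000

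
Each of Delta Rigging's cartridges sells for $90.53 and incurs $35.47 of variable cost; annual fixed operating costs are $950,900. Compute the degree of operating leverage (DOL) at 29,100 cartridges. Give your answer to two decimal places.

2.46

At 29,100 units, contribution = 29,100 × $55.06 = $1,602,246.00.
EBIT = $1,602,246.00 − $950,900 = $651,346.00.
DOL = contribution ÷ EBIT = $1,602,246.00 ÷ $651,346.00 = 2.4599.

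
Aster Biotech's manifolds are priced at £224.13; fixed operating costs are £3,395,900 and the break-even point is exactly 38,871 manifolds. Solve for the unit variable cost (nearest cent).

£136.77

Contribution per unit must be FC / Q = £3,395,900 / 38,871 = £87.3633.
Hence VC = price − CM = £224.13 − £87.3633 = £136.77.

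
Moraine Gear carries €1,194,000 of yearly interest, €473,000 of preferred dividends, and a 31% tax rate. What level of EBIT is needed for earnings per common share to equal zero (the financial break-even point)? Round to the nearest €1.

Grossing the preferred dividend up to pre-tax terms: €473,000 / (1 − 0.31) = €685,507.25.
Financial break-even EBIT = interest + D_p ÷ (1 − t) = €1,194,000 + €685,507.25 = €1,879,507.25.

€1,879,507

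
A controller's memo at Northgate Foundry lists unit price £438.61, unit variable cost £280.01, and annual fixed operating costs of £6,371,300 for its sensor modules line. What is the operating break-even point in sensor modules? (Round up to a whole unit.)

40,173 sensor modules

Each unit contributes £438.61 − £280.01 = £158.60.
Break-even Q = £6,371,300 / £158.60 = 40,172.13 → 40,173 sensor modules.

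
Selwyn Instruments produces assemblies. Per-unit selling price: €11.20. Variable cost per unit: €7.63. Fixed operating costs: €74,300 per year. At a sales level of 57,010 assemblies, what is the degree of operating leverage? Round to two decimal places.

Contribution at this volume is 57,010 × €3.57 = €203,525.70.
Subtracting fixed costs: EBIT = €203,525.70 − €74,300 = €129,225.70.
Degree of operating leverage = €203,525.70 / €129,225.70 = 1.5750.

1.57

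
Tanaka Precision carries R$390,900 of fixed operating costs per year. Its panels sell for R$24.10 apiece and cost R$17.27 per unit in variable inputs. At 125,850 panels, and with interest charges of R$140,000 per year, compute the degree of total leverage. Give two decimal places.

Contribution at this volume is 125,850 × R$6.83 = R$859,555.50.
Subtracting fixed costs: EBIT = R$859,555.50 − R$390,900 = R$468,655.50. Interest = R$140,000.00.
DOL = R$859,555.50 ÷ R$468,655.50 = 1.8341; DFL = R$468,655.50 ÷ R$328,655.50 = 1.4260.
Combined leverage = 1.8341 × 1.4260 = 2.6154.

2.62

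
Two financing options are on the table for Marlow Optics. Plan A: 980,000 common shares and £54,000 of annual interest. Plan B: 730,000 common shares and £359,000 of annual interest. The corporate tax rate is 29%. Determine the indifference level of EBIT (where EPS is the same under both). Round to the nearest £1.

£1,249,600

Set EPS_A = EPS_B: (EBIT − £54,000)(1 − 0.29) ÷ 980,000 = (EBIT − £359,000)(1 − 0.29) ÷ 730,000.
Cancelling (1 − t) and cross-multiplying: 730,000·(EBIT − 54,000) = 980,000·(EBIT − 359,000).
EBIT × (980,000 − 730,000) = 359,000 × 980,000 − 54,000 × 730,000 = 312,400,000,000, so EBIT = 312,400,000,000 ÷ 250,000 = 1,249,600.00.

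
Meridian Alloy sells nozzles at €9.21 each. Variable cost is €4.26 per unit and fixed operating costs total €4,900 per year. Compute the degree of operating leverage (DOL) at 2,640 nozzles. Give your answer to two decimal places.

1.60

Contribution at this volume is 2,640 × €4.95 = €13,068.00.
Subtracting fixed costs: EBIT = €13,068.00 − €4,900 = €8,168.00.
DOL = contribution ÷ EBIT = €13,068.00 ÷ €8,168.00 = 1.5999.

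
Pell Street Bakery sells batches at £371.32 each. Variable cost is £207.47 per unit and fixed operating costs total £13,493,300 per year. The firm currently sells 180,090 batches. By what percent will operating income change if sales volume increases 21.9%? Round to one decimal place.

At 180,090 units, contribution = 180,090 × £163.85 = £29,507,746.50.
Operating income = contribution − fixed costs = £29,507,746.50 − £13,493,300 = £16,014,446.50.
DOL = contribution ÷ EBIT = £29,507,746.50 ÷ £16,014,446.50 = 1.8426.
%ΔEBIT = DOL × %ΔSales = 1.8426 × +21.9% = +40.4%.

+40.4%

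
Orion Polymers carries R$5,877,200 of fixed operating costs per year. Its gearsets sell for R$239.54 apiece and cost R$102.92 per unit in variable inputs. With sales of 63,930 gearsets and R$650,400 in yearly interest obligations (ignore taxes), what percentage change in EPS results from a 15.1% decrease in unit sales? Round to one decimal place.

-59.8%

Contribution at this volume is 63,930 × R$136.62 = R$8,734,116.60.
Subtracting fixed costs: EBIT = R$8,734,116.60 − R$5,877,200 = R$2,856,916.60.
Interest = R$650,400.00, so EBIT − I = R$2,206,516.60.
DCL = total CM / (EBIT − I) = R$8,734,116.60 / R$2,206,516.60 = 3.9583.
EPS therefore changes by 3.9583 × (-15.1%) = -59.8%.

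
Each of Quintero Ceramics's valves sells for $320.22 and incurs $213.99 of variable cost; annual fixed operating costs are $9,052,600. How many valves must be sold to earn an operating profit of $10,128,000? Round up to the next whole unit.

Each unit contributes $320.22 − $213.99 = $106.23.
Need Q such that Q × $106.23 − $9,052,600 = $10,128,000, i.e. Q = $19,180,600 / $106.23 = 180,557.28 → 180,558.

180,558 valves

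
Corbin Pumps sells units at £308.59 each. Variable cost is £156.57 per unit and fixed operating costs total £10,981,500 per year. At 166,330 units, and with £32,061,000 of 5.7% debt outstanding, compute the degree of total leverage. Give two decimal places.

At 166,330 units, contribution = 166,330 × £152.02 = £25,285,486.60.
EBIT = £25,285,486.60 − £10,981,500 = £14,303,986.60. Interest = £1,827,477.00, so EBIT − I = £12,476,509.60.
Degree of total leverage = total CM / (EBIT − interest) = £25,285,486.60 / £12,476,509.60 = 2.0266.

2.03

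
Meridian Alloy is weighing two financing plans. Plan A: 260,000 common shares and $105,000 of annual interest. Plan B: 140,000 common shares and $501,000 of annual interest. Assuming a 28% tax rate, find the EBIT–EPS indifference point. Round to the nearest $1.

Set EPS_A = EPS_B: (EBIT − $105,000)(1 − 0.28) ÷ 260,000 = (EBIT − $501,000)(1 − 0.28) ÷ 140,000.
The (1 − t) factor cancels: (EBIT − 105,000) × 140,000 = (EBIT − 501,000) × 260,000.
EBIT × (260,000 − 140,000) = 501,000 × 260,000 − 105,000 × 140,000 = 115,560,000,000, so EBIT = 115,560,000,000 ÷ 120,000 = 963,000.00.

$963,000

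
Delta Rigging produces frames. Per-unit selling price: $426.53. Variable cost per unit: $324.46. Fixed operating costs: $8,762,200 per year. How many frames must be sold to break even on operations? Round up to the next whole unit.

85,846 frames

Contribution margin per unit = $426.53 − $324.46 = $102.07.
Break-even Q = $8,762,200 / $102.07 = 85,845.01 → 85,846 frames.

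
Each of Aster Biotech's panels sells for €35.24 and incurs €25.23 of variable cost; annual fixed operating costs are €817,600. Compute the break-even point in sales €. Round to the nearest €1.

€2,878,344

CM per unit = €35.24 − €25.23 = €10.01; CM ratio = €10.01 / €35.24 = 0.2841.
Break-even revenue = fixed costs × price ÷ CM = €817,600 × €35.24 ÷ €10.01 = €2,878,344.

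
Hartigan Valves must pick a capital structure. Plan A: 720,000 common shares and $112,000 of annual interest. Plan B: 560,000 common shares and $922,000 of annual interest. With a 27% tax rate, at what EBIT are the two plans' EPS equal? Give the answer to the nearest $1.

$3,757,000

At indifference, (EBIT − 112,000)(1 − t)/720,000 = (EBIT − 922,000)(1 − t)/560,000.
Cancelling (1 − t) and cross-multiplying: 560,000·(EBIT − 112,000) = 720,000·(EBIT − 922,000).
EBIT × (720,000 − 560,000) = 922,000 × 720,000 − 112,000 × 560,000 = 601,120,000,000, so EBIT = 601,120,000,000 ÷ 160,000 = 3,757,000.00.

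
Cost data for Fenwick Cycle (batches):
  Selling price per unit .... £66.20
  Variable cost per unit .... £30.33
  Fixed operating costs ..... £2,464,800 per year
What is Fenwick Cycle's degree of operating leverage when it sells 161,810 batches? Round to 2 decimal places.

1.74

Total contribution margin = 161,810 × £35.87 = £5,804,124.70.
EBIT = £5,804,124.70 − £2,464,800 = £3,339,324.70.
Degree of operating leverage = £5,804,124.70 / £3,339,324.70 = 1.7381.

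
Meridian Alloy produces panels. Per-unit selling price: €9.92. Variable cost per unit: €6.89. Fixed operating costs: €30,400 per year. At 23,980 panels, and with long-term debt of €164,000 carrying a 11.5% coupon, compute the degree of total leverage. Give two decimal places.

3.11

At 23,980 units, contribution = 23,980 × €3.03 = €72,659.40.
Subtracting fixed costs: EBIT = €72,659.40 − €30,400 = €42,259.40. Interest = €18,860.00.
DOL = €72,659.40 ÷ €42,259.40 = 1.7194; DFL = €42,259.40 ÷ €23,399.40 = 1.8060.
DCL = DOL × DFL = 1.7194 × 1.8060 = 3.1052.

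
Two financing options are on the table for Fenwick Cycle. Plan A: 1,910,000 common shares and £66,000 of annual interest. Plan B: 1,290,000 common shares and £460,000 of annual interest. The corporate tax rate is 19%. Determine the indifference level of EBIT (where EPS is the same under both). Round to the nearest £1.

At indifference, (EBIT − 66,000)(1 − t)/1,910,000 = (EBIT − 460,000)(1 − t)/1,290,000.
The (1 − t) factor cancels: (EBIT − 66,000) × 1,290,000 = (EBIT − 460,000) × 1,910,000.
EBIT × (1,910,000 − 1,290,000) = 460,000 × 1,910,000 − 66,000 × 1,290,000 = 793,460,000,000, so EBIT = 793,460,000,000 ÷ 620,000 = 1,279,774.19.

£1,279,774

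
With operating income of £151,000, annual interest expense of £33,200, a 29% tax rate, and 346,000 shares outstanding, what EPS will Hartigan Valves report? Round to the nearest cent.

£0.24

Interest = £33,200.00, so EBT = £151,000 − £33,200.00 = £117,800.00.
Net income = £117,800.00 × (1 − 0.29) = £83,638.00.
Per share: £83,638.00 / 346,000 shares = £0.24.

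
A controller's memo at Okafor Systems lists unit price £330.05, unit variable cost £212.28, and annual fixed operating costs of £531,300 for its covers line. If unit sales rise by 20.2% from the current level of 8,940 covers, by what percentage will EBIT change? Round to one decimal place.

Contribution at this volume is 8,940 × £117.77 = £1,052,863.80.
Subtracting fixed costs: EBIT = £1,052,863.80 − £531,300 = £521,563.80.
DOL = contribution ÷ EBIT = £1,052,863.80 ÷ £521,563.80 = 2.0187.
Operating income changes by 2.0187 × +20.2% = +40.8%.

+40.8%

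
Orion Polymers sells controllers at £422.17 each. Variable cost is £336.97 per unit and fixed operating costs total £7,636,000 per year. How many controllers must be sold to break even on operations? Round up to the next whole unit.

89,625 controllers

Each unit contributes £422.17 − £336.97 = £85.20.
Break-even volume = fixed costs ÷ CM per unit = £7,636,000 ÷ £85.20 = 89,624.41, so 89,625 controllers.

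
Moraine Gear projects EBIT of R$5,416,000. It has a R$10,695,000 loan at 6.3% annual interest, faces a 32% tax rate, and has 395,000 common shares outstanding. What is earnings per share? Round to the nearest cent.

Interest = R$673,785.00, so EBT = R$5,416,000 − R$673,785.00 = R$4,742,215.00.
Net income = R$4,742,215.00 × (1 − 0.32) = R$3,224,706.20.
EPS = R$3,224,706.20 ÷ 395,000 = R$8.16.

R$8.16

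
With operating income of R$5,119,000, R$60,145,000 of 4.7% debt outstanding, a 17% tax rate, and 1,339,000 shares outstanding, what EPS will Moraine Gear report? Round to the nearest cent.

Pre-tax income = R$5,119,000 − R$2,826,815.00 = R$2,292,185.00.
After tax at 17%: net income = R$2,292,185.00 × 0.83 = R$1,902,513.55.
EPS = R$1,902,513.55 ÷ 1,339,000 = R$1.42.

R$1.42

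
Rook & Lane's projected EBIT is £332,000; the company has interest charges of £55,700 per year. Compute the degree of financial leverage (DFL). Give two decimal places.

1.20

Annual interest charges come to £55,700.00.
DFL = EBIT ÷ (EBIT − I) = £332,000 ÷ (£332,000 − £55,700.00) = £332,000 ÷ £276,300.00 = 1.2016.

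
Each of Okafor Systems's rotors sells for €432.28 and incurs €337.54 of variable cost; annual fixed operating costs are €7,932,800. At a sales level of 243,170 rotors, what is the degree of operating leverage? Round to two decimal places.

At 243,170 units, contribution = 243,170 × €94.74 = €23,037,925.80.
Operating income = contribution − fixed costs = €23,037,925.80 − €7,932,800 = €15,105,125.80.
DOL = contribution ÷ EBIT = €23,037,925.80 ÷ €15,105,125.80 = 1.5252.

1.53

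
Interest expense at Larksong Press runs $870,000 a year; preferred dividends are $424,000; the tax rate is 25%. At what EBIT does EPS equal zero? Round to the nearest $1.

$1,435,333

Grossing the preferred dividend up to pre-tax terms: $424,000 / (1 − 0.25) = $565,333.33.
EPS = 0 when EBIT covers interest plus the pre-tax preferred burden: $870,000 + $565,333.33 = $1,435,333.33.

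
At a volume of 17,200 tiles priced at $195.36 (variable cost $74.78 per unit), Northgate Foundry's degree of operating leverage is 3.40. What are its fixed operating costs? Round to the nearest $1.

$1,463,983

Total contribution margin = 17,200 × $120.58 = $2,073,976.00.
Since DOL = CM ÷ EBIT, EBIT = $2,073,976.00 ÷ 3.40 = $609,992.94.
Fixed costs = CM − EBIT = $2,073,976.00 − $609,992.94 = $1,463,983.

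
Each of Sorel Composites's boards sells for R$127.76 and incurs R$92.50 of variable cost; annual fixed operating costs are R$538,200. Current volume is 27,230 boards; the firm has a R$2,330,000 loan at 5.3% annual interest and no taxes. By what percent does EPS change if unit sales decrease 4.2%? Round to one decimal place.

Contribution at this volume is 27,230 × R$35.26 = R$960,129.80.
Operating income = contribution − fixed costs = R$960,129.80 − R$538,200 = R$421,929.80.
After interest of R$123,490.00, pre-tax earnings = R$298,439.80.
DCL = total CM / (EBIT − I) = R$960,129.80 / R$298,439.80 = 3.2172.
EPS therefore changes by 3.2172 × (-4.2%) = -13.5%.

-13.5%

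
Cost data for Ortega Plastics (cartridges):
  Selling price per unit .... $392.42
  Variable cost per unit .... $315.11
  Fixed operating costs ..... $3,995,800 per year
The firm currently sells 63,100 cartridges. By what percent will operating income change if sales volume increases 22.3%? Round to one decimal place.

+123.3%

Contribution at this volume is 63,100 × $77.31 = $4,878,261.00.
Operating income = contribution − fixed costs = $4,878,261.00 − $3,995,800 = $882,461.00.
Degree of operating leverage = $4,878,261.00 / $882,461.00 = 5.5280.
Operating income changes by 5.5280 × +22.3% = +123.3%.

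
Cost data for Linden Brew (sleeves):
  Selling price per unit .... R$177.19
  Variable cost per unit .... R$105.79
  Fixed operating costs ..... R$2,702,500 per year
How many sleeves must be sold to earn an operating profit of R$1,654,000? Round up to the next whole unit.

Contribution margin per unit = R$177.19 − R$105.79 = R$71.40.
Units = (FC + target) / CM = (R$2,702,500 + R$1,654,000) / R$71.40 = 61,015.41, so 61,016 sleeves.

61,016 sleeves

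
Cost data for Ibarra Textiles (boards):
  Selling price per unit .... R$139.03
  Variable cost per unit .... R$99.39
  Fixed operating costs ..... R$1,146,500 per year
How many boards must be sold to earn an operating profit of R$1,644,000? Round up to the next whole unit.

Unit CM = price − variable cost = R$139.03 − R$99.39 = R$39.64.
Need Q such that Q × R$39.64 − R$1,146,500 = R$1,644,000, i.e. Q = R$2,790,500 / R$39.64 = 70,396.06 → 70,397.

70,397 boards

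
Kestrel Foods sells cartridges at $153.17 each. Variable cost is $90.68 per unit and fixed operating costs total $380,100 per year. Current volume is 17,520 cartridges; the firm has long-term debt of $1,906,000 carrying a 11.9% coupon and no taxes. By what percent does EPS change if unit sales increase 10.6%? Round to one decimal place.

At 17,520 units, contribution = 17,520 × $62.49 = $1,094,824.80.
Subtracting fixed costs: EBIT = $1,094,824.80 − $380,100 = $714,724.80.
Interest = $226,814.00, so EBIT − I = $487,910.80.
DCL = total CM / (EBIT − I) = $1,094,824.80 / $487,910.80 = 2.2439.
EPS therefore changes by 2.2439 × (+10.6%) = +23.8%.

+23.8%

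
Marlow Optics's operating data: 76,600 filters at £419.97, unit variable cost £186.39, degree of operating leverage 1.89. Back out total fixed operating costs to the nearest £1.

Contribution at this volume is 76,600 × £233.58 = £17,892,228.00.
Since DOL = CM ÷ EBIT, EBIT = £17,892,228.00 ÷ 1.89 = £9,466,787.30.
And FC = contribution − EBIT = £17,892,228.00 − £9,466,787.30 = £8,425,441.

£8,425,441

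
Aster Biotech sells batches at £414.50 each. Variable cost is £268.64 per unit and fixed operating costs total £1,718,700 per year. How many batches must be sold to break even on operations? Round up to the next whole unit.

11,784 batches

Contribution margin per unit = £414.50 − £268.64 = £145.86.
Break-even volume = fixed costs ÷ CM per unit = £1,718,700 ÷ £145.86 = 11,783.22, so 11,784 batches.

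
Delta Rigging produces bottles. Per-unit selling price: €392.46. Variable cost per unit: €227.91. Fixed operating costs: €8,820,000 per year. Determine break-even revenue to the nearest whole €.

Contribution margin per unit = €392.46 − €227.91 = €164.55, a CM ratio of €164.55 ÷ €392.46 = 0.4193.
Break-even revenue = fixed costs × price ÷ CM = €8,820,000 × €392.46 ÷ €164.55 = €21,036,142.

€21,036,142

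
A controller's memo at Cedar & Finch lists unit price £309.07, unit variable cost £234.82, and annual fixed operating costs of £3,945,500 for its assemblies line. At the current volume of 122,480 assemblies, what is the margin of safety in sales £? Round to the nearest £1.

£21,431,517

Contribution margin per unit = £309.07 − £234.82 = £74.25. Break-even units = £3,945,500 ÷ £74.25 = 53,138.05; break-even revenue = 53,138.05 × £309.07 = £16,423,376.23.
Current sales = 122,480 × £309.07 = £37,854,893.60.
Margin of safety = £37,854,893.60 − £16,423,376.23 = £21,431,517.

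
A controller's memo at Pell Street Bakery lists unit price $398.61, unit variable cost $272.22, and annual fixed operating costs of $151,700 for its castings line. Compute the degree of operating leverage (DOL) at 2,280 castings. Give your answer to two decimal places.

2.11

Total contribution margin = 2,280 × $126.39 = $288,169.20.
Subtracting fixed costs: EBIT = $288,169.20 − $151,700 = $136,469.20.
So DOL = total CM / EBIT = $288,169.20 / $136,469.20 = 2.1116.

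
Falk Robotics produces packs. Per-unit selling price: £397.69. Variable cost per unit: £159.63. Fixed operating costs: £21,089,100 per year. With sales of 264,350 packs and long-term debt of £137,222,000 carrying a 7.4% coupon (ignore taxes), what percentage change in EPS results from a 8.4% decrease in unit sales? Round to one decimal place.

-16.7%

Total contribution margin = 264,350 × £238.06 = £62,931,161.00.
EBIT = £62,931,161.00 − £21,089,100 = £41,842,061.00.
After interest of £10,154,428.00, pre-tax earnings = £31,687,633.00.
DCL = total CM / (EBIT − I) = £62,931,161.00 / £31,687,633.00 = 1.9860.
EPS therefore changes by 1.9860 × (-8.4%) = -16.7%.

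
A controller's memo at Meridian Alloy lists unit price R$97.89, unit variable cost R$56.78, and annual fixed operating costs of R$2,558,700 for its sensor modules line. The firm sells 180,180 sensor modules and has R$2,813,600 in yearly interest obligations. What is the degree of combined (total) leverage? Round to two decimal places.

At 180,180 units, contribution = 180,180 × R$41.11 = R$7,407,199.80.
Subtracting fixed costs: EBIT = R$7,407,199.80 − R$2,558,700 = R$4,848,499.80. Interest = R$2,813,600.00, so EBIT − I = R$2,034,899.80.
Degree of total leverage = total CM / (EBIT − interest) = R$7,407,199.80 / R$2,034,899.80 = 3.6401.

3.64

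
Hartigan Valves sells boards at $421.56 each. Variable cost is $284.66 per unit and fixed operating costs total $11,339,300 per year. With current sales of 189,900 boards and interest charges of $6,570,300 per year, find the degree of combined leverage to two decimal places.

3.21

Total contribution margin = 189,900 × $136.90 = $25,997,310.00.
Subtracting fixed costs: EBIT = $25,997,310.00 − $11,339,300 = $14,658,010.00. Interest = $6,570,300.00.
DOL = $25,997,310.00 ÷ $14,658,010.00 = 1.7736; DFL = $14,658,010.00 ÷ $8,087,710.00 = 1.8124.
DCL = DOL × DFL = 1.7736 × 1.8124 = 3.2145.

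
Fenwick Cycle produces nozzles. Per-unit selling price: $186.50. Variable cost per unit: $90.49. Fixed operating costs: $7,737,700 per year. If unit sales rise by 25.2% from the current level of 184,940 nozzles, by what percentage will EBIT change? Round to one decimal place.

Total contribution margin = 184,940 × $96.01 = $17,756,089.40.
Operating income = contribution − fixed costs = $17,756,089.40 − $7,737,700 = $10,018,389.40.
So DOL = total CM / EBIT = $17,756,089.40 / $10,018,389.40 = 1.7723.
%ΔEBIT = DOL × %ΔSales = 1.7723 × +25.2% = +44.7%.

+44.7%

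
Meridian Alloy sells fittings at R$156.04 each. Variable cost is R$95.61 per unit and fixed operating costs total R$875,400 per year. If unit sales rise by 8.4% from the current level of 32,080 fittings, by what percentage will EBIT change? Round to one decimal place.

+15.3%

At 32,080 units, contribution = 32,080 × R$60.43 = R$1,938,594.40.
Subtracting fixed costs: EBIT = R$1,938,594.40 − R$875,400 = R$1,063,194.40.
DOL = contribution ÷ EBIT = R$1,938,594.40 ÷ R$1,063,194.40 = 1.8234.
So EBIT moves 1.8234 × (+8.4%) = +15.3%.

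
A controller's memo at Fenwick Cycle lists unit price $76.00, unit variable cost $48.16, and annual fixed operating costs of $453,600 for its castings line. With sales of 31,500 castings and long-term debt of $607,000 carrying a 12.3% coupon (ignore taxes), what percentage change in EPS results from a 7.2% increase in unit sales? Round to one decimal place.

At 31,500 units, contribution = 31,500 × $27.84 = $876,960.00.
Subtracting fixed costs: EBIT = $876,960.00 − $453,600 = $423,360.00.
Interest = $74,661.00, so EBIT − I = $348,699.00.
Degree of combined leverage = contribution ÷ (EBIT − I) = $876,960.00 ÷ $348,699.00 = 2.5149.
EPS therefore changes by 2.5149 × (+7.2%) = +18.1%.

+18.1%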